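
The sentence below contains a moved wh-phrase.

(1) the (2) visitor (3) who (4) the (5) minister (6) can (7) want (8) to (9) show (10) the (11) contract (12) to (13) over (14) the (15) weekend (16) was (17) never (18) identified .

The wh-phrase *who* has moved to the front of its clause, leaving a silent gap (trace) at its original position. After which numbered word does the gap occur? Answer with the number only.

12

The filler 'who' is interpreted as the object of the preposition 'to' (recipient of 'show'). Fronting leaves a gap immediately after 'to':
The visitor who the minister can want to show the contract to ___ over the weekend was never identified.
'to' is word 12.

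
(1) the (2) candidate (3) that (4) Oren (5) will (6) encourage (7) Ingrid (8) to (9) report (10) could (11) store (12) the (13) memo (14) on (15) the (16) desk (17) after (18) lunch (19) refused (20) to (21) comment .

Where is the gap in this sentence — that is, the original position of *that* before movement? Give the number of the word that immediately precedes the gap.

9

'that' functions as the subject of the clause embedded under 'report'. It moves to the left edge, and the trace sits right after 'report':
The candidate that Oren will encourage Ingrid to report ___ could store the memo on the desk after lunch refused to comment.
'report' is word 9.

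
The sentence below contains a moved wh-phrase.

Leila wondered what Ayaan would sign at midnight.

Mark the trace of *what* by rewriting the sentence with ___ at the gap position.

Leila wondered what Ayaan would sign ___ at midnight.

Underlying clause: Ayaan would sign what at midnight.
'what' is the direct object of 'sign'. The gap is right after 'sign'.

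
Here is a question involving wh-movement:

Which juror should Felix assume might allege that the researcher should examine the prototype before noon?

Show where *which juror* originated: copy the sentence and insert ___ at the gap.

Underlying clause: Felix should assume which juror might allege that the researcher should examine the prototype before noon.
'which juror' is the subject of the clause embedded under 'assume'. The gap is right after 'assume'.

Which juror should Felix assume ___ might allege that the researcher should examine the prototype before noon?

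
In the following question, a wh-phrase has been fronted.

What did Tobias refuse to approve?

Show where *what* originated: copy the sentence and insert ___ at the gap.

In situ: Tobias did refuse to approve what.
'what' is the direct object of 'approve'. The gap is right after 'approve'.

What did Tobias refuse to approve ___?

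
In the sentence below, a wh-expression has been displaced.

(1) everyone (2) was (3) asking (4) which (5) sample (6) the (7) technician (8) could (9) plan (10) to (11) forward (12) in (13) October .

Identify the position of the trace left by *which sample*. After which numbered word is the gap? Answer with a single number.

11

Pre-movement form: The technician could plan to forward which sample in October.
The filler 'which sample' is interpreted as the direct object of 'forward'. Wh-movement fronts it, leaving a gap right after 'forward':
Everyone was asking which sample the technician could plan to forward ___ in October.
'forward' is word 11.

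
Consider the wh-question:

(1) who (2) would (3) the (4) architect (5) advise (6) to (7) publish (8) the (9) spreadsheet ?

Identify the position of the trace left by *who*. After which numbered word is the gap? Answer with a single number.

Underlying clause: The architect would advise who to publish the spreadsheet.
The filler 'who' is interpreted as the direct object of 'advise'. Fronting leaves a gap immediately after 'advise':
Who would the architect advise ___ to publish the spreadsheet?
'advise' is word 5.

5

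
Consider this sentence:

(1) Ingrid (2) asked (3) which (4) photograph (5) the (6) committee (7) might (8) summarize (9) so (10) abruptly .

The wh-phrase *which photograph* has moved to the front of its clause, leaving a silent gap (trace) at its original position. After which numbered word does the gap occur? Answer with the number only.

8

Pre-movement form: The committee might summarize which photograph so abruptly.
The filler 'which photograph' is interpreted as the direct object of 'summarize'. Fronting leaves a gap immediately after 'summarize':
Ingrid asked which photograph the committee might summarize ___ so abruptly.
'summarize' is word 8.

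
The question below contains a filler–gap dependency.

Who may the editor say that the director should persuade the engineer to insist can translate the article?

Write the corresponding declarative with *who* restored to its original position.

The editor may say that the director should persuade the engineer to insist who can translate the article.

'who' is the subject of the clause embedded under 'insist'. It moves to the left edge, and the trace sits right after 'insist':
Who may the editor say that the director should persuade the engineer to insist ___ can translate the article?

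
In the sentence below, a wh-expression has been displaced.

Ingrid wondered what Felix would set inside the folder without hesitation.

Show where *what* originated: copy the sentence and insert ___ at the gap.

Ingrid wondered what Felix would set ___ inside the folder without hesitation.

Underlying clause: Felix would set what inside the folder without hesitation.
The filler 'what' is interpreted as the direct object of 'set'. The gap is right after 'set'.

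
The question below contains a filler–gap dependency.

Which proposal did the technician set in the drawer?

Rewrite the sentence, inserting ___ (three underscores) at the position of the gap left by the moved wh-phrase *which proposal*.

Underlying clause: The technician did set which proposal in the drawer.
'which proposal' is the direct object of 'set'. The gap is right after 'set'.

Which proposal did the technician set ___ in the drawer?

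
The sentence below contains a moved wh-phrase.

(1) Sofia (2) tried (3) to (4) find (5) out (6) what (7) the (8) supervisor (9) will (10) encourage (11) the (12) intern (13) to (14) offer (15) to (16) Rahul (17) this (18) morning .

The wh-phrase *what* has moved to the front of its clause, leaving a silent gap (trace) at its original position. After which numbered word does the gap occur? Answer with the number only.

Pre-movement form: The supervisor will encourage the intern to offer what to Rahul this morning.
The filler 'what' is interpreted as the direct object of 'offer'. Fronting leaves a gap immediately after 'offer':
Sofia tried to find out what the supervisor will encourage the intern to offer ___ to Rahul this morning.
'offer' is word 14.

14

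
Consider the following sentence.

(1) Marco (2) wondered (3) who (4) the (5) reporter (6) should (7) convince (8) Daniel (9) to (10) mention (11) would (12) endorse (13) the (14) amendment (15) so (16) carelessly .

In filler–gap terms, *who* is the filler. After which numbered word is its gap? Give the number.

Before movement: The reporter should convince Daniel to mention who would endorse the amendment so carelessly.
'who' is the subject of the clause embedded under 'mention'. Wh-movement fronts it, leaving a gap right after 'mention':
Marco wondered who the reporter should convince Daniel to mention ___ would endorse the amendment so carelessly.
'mention' is word 10.

10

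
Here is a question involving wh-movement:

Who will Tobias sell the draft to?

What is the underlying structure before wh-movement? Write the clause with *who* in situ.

Tobias will sell the draft to who.

'who' functions as the object of the preposition 'to' (recipient of 'sell'). Fronting leaves a gap immediately after 'to':
Who will Tobias sell the draft to ___?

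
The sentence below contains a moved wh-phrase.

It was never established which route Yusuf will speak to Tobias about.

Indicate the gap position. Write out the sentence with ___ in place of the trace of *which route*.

It was never established which route Yusuf will speak to Tobias about ___.

In situ: Yusuf will speak to Tobias about which route.
'which route' functions as the object of the preposition 'about'. The gap is right after 'about'.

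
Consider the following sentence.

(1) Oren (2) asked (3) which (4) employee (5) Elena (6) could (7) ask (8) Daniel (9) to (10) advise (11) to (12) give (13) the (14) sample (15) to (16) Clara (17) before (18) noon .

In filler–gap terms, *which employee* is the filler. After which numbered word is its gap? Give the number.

Underlying clause: Elena could ask Daniel to advise which employee to give the sample to Clara before noon.
'which employee' is the direct object of 'advise'. Fronting leaves a gap immediately after 'advise':
Oren asked which employee Elena could ask Daniel to advise ___ to give the sample to Clara before noon.
'advise' is word 10.

10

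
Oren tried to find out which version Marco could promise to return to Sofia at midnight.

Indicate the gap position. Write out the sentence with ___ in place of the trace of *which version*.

Oren tried to find out which version Marco could promise to return ___ to Sofia at midnight.

Underlying clause: Marco could promise to return which version to Sofia at midnight.
The filler 'which version' is interpreted as the direct object of 'return'. The gap is right after 'return'.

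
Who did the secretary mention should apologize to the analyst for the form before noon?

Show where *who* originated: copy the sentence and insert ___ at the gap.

In situ: The secretary did mention who should apologize to the analyst for the form before noon.
The filler 'who' is interpreted as the subject of the clause embedded under 'mention'. The gap is right after 'mention'.

Who did the secretary mention ___ should apologize to the analyst for the form before noon?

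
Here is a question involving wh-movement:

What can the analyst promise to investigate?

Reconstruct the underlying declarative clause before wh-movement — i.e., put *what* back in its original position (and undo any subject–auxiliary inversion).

The analyst can promise to investigate what.

'what' is the direct object of 'investigate'. It moves to the left edge, and the trace sits right after 'investigate':
What can the analyst promise to investigate ___?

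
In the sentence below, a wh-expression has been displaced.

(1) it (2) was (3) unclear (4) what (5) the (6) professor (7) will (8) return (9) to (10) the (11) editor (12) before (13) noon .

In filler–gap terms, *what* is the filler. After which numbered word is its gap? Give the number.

8

In situ: The professor will return what to the editor before noon.
'what' is the direct object of 'return'. Wh-movement fronts it, leaving a gap right after 'return':
It was unclear what the professor will return ___ to the editor before noon.
'return' is word 8.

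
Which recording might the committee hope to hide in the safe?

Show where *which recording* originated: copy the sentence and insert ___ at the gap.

Pre-movement form: The committee might hope to hide which recording in the safe.
The filler 'which recording' is interpreted as the direct object of 'hide'. The gap is right after 'hide'.

Which recording might the committee hope to hide ___ in the safe?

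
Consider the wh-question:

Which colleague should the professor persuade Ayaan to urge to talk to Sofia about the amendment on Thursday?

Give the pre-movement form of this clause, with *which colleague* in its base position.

'which colleague' functions as the direct object of 'urge'. It moves to the left edge, and the trace sits right after 'urge':
Which colleague should the professor persuade Ayaan to urge ___ to talk to Sofia about the amendment on Thursday?

The professor should persuade Ayaan to urge which colleague to talk to Sofia about the amendment on Thursday.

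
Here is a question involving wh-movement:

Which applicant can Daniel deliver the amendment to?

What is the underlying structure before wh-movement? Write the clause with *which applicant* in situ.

Daniel can deliver the amendment to which applicant.

The filler 'which applicant' is interpreted as the object of the preposition 'to' (recipient of 'deliver'). Fronting leaves a gap immediately after 'to':
Which applicant can Daniel deliver the amendment to ___?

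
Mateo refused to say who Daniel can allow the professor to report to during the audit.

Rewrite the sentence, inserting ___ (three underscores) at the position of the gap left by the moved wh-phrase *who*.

Mateo refused to say who Daniel can allow the professor to report to ___ during the audit.

Before movement: Daniel can allow the professor to report to who during the audit.
'who' is the object of the preposition 'to'. The gap is right after 'to'.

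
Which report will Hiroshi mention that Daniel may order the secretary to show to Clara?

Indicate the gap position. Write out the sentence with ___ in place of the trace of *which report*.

Which report will Hiroshi mention that Daniel may order the secretary to show ___ to Clara?

Underlying clause: Hiroshi will mention that Daniel may order the secretary to show which report to Clara.
The filler 'which report' is interpreted as the direct object of 'show'. The gap is right after 'show'.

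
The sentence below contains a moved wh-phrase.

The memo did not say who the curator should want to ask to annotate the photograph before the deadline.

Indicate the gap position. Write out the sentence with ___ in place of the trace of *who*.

The memo did not say who the curator should want to ask ___ to annotate the photograph before the deadline.

Underlying clause: The curator should want to ask who to annotate the photograph before the deadline.
'who' is the direct object of 'ask'. The gap is right after 'ask'.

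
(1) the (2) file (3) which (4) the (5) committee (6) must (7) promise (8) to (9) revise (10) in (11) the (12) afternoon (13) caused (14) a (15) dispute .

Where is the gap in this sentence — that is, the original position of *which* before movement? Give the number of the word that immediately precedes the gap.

9

The filler 'which' is interpreted as the direct object of 'revise'. Wh-movement fronts it, leaving a gap right after 'revise':
The file which the committee must promise to revise ___ in the afternoon caused a dispute.
'revise' is word 9.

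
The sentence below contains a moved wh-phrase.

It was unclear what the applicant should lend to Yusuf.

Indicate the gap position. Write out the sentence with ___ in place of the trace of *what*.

Underlying clause: The applicant should lend what to Yusuf.
'what' is the direct object of 'lend'. The gap is right after 'lend'.

It was unclear what the applicant should lend ___ to Yusuf.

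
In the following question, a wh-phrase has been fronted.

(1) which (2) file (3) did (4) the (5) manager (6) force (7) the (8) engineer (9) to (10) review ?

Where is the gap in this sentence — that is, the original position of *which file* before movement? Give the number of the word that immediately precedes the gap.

Pre-movement form: The manager did force the engineer to review which file.
'which file' is the direct object of 'review'. Fronting leaves a gap immediately after 'review':
Which file did the manager force the engineer to review ___?
'review' is word 10.

10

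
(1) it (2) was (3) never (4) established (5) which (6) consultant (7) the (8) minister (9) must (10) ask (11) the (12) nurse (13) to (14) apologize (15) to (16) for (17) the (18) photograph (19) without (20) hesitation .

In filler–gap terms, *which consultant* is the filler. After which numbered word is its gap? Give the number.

Underlying clause: The minister must ask the nurse to apologize to which consultant for the photograph without hesitation.
'which consultant' is the object of the preposition 'to'. It moves to the left edge, and the trace sits right after 'to':
It was never established which consultant the minister must ask the nurse to apologize to ___ for the photograph without hesitation.
'to' is word 15.

15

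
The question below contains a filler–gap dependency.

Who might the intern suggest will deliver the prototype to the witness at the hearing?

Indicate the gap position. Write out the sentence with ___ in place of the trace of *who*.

Who might the intern suggest ___ will deliver the prototype to the witness at the hearing?

Before movement: The intern might suggest who will deliver the prototype to the witness at the hearing.
'who' is the subject of the clause embedded under 'suggest'. The gap is right after 'suggest'.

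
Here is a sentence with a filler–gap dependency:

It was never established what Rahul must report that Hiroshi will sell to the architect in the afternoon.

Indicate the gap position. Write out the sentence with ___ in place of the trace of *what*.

In situ: Rahul must report that Hiroshi will sell what to the architect in the afternoon.
The filler 'what' is interpreted as the direct object of 'sell'. The gap is right after 'sell'.

It was never established what Rahul must report that Hiroshi will sell ___ to the architect in the afternoon.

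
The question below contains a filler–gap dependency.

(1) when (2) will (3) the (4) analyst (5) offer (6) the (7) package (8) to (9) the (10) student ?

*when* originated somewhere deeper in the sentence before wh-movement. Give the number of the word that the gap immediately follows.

Before movement: The analyst will offer the package to the student when.
'when' functions as the temporal adjunct. Wh-movement fronts it, leaving a gap right after 'student':
When will the analyst offer the package to the student ___?
'student' is word 10.

10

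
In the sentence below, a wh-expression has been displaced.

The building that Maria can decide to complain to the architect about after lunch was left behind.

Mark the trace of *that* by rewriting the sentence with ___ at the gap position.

The filler 'that' is interpreted as the object of the preposition 'about'. The gap is right after 'about'.

The building that Maria can decide to complain to the architect about ___ after lunch was left behind.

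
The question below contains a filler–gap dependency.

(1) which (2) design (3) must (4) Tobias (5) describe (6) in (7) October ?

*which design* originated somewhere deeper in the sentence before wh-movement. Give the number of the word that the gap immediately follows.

Pre-movement form: Tobias must describe which design in October.
The filler 'which design' is interpreted as the direct object of 'describe'. Wh-movement fronts it, leaving a gap right after 'describe':
Which design must Tobias describe ___ in October?
'describe' is word 5.

5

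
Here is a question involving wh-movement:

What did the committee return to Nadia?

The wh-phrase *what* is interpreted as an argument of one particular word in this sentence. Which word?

return

Before movement: The committee did return what to Nadia.
The filler 'what' is interpreted as the direct object of 'return'. It moves to the left edge, and the trace sits right after 'return':
What did the committee return ___ to Nadia?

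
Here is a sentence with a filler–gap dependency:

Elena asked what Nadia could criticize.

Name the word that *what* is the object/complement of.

Before movement: Nadia could criticize what.
'what' is the direct object of 'criticize'. It moves to the left edge, and the trace sits right after 'criticize':
Elena asked what Nadia could criticize ___.

criticize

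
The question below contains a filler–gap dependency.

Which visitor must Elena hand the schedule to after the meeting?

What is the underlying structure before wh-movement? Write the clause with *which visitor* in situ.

'which visitor' is the object of the preposition 'to' (recipient of 'hand'). Wh-movement fronts it, leaving a gap right after 'to':
Which visitor must Elena hand the schedule to ___ after the meeting?

Elena must hand the schedule to which visitor after the meeting.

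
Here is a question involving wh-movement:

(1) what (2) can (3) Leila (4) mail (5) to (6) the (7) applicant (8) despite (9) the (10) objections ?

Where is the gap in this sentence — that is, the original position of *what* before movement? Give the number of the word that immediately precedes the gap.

4

In situ: Leila can mail what to the applicant despite the objections.
'what' functions as the direct object of 'mail'. It moves to the left edge, and the trace sits right after 'mail':
What can Leila mail ___ to the applicant despite the objections?
'mail' is word 4.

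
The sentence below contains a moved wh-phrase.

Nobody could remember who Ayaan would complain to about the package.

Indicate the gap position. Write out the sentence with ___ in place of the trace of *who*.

Underlying clause: Ayaan would complain to who about the package.
'who' is the object of the preposition 'to'. The gap is right after 'to'.

Nobody could remember who Ayaan would complain to ___ about the package.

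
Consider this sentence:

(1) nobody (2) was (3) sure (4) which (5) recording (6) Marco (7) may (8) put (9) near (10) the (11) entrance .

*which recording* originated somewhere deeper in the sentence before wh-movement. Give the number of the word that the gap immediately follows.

Before movement: Marco may put which recording near the entrance.
The filler 'which recording' is interpreted as the direct object of 'put'. Wh-movement fronts it, leaving a gap right after 'put':
Nobody was sure which recording Marco may put ___ near the entrance.
'put' is word 8.

8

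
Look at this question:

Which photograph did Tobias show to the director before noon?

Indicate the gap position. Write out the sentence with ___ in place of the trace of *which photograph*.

Which photograph did Tobias show ___ to the director before noon?

Before movement: Tobias did show which photograph to the director before noon.
The filler 'which photograph' is interpreted as the direct object of 'show'. The gap is right after 'show'.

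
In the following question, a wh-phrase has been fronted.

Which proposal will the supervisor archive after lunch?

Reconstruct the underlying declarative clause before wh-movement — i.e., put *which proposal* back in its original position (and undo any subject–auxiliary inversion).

'which proposal' functions as the direct object of 'archive'. Fronting leaves a gap immediately after 'archive':
Which proposal will the supervisor archive ___ after lunch?

The supervisor will archive which proposal after lunch.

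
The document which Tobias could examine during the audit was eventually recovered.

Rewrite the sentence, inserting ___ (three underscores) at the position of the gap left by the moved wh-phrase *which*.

The document which Tobias could examine ___ during the audit was eventually recovered.

'which' is the direct object of 'examine'. The gap is right after 'examine'.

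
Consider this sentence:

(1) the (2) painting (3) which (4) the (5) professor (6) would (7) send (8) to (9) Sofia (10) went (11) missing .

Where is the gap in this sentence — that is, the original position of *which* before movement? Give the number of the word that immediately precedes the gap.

7

'which' functions as the direct object of 'send'. Wh-movement fronts it, leaving a gap right after 'send':
The painting which the professor would send ___ to Sofia went missing.
'send' is word 7.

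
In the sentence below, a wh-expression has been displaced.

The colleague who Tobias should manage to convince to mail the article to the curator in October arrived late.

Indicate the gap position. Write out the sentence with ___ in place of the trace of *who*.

The colleague who Tobias should manage to convince ___ to mail the article to the curator in October arrived late.

The filler 'who' is interpreted as the direct object of 'convince'. The gap is right after 'convince'.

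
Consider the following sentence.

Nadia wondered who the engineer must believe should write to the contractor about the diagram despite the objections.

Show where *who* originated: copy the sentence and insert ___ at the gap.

Nadia wondered who the engineer must believe ___ should write to the contractor about the diagram despite the objections.

In situ: The engineer must believe who should write to the contractor about the diagram despite the objections.
'who' is the subject of the clause embedded under 'believe'. The gap is right after 'believe'.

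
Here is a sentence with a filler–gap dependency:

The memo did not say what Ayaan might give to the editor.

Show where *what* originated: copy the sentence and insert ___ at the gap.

The memo did not say what Ayaan might give ___ to the editor.

In situ: Ayaan might give what to the editor.
'what' functions as the direct object of 'give'. The gap is right after 'give'.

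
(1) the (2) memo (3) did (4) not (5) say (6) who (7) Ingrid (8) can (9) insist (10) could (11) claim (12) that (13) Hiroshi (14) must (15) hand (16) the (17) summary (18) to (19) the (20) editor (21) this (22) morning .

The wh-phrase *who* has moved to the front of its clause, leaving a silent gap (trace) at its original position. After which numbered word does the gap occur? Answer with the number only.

Underlying clause: Ingrid can insist who could claim that Hiroshi must hand the summary to the editor this morning.
'who' is the subject of the clause embedded under 'insist'. Fronting leaves a gap immediately after 'insist':
The memo did not say who Ingrid can insist ___ could claim that Hiroshi must hand the summary to the editor this morning.
'insist' is word 9.

9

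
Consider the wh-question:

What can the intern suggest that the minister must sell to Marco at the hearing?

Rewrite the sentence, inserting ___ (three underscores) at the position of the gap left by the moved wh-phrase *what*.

Pre-movement form: The intern can suggest that the minister must sell what to Marco at the hearing.
'what' functions as the direct object of 'sell'. The gap is right after 'sell'.

What can the intern suggest that the minister must sell ___ to Marco at the hearing?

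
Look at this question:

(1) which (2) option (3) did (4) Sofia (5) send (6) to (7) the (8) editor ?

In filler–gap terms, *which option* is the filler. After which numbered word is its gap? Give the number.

5

In situ: Sofia did send which option to the editor.
'which option' is the direct object of 'send'. Wh-movement fronts it, leaving a gap right after 'send':
Which option did Sofia send ___ to the editor?
'send' is word 5.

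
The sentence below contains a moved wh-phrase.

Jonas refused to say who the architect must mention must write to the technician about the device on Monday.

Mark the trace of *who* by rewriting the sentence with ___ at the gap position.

Before movement: The architect must mention who must write to the technician about the device on Monday.
'who' functions as the subject of the clause embedded under 'mention'. The gap is right after 'mention'.

Jonas refused to say who the architect must mention ___ must write to the technician about the device on Monday.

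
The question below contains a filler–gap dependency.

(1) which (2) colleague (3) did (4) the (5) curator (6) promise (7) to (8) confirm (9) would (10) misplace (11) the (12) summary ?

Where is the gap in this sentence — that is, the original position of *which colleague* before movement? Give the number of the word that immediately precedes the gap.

In situ: The curator did promise to confirm which colleague would misplace the summary.
'which colleague' is the subject of the clause embedded under 'confirm'. Fronting leaves a gap immediately after 'confirm':
Which colleague did the curator promise to confirm ___ would misplace the summary?
'confirm' is word 8.

8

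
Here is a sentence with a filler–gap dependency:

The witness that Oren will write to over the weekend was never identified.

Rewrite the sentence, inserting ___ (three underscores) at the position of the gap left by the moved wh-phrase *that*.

The filler 'that' is interpreted as the object of the preposition 'to'. The gap is right after 'to'.

The witness that Oren will write to ___ over the weekend was never identified.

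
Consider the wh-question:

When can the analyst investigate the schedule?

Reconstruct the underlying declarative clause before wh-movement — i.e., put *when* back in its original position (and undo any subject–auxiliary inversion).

The analyst can investigate the schedule when.

'when' is the temporal adjunct. It moves to the left edge, and the trace sits right after 'schedule':
When can the analyst investigate the schedule ___?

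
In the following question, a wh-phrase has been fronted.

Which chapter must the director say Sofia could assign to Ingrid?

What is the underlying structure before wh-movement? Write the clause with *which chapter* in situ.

The filler 'which chapter' is interpreted as the direct object of 'assign'. It moves to the left edge, and the trace sits right after 'assign':
Which chapter must the director say Sofia could assign ___ to Ingrid?

The director must say Sofia could assign which chapter to Ingrid.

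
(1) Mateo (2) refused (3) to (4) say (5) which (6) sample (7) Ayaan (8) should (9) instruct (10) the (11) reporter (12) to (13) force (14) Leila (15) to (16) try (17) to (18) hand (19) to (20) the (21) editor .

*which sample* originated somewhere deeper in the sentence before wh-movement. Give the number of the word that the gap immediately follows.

Before movement: Ayaan should instruct the reporter to force Leila to try to hand which sample to the editor.
'which sample' functions as the direct object of 'hand'. It moves to the left edge, and the trace sits right after 'hand':
Mateo refused to say which sample Ayaan should instruct the reporter to force Leila to try to hand ___ to the editor.
'hand' is word 18.

18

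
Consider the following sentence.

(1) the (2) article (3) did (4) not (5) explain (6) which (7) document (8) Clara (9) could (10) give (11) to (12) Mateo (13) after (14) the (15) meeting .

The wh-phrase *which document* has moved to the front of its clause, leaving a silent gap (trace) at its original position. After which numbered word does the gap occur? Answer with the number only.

Pre-movement form: Clara could give which document to Mateo after the meeting.
'which document' functions as the direct object of 'give'. Fronting leaves a gap immediately after 'give':
The article did not explain which document Clara could give ___ to Mateo after the meeting.
'give' is word 10.

10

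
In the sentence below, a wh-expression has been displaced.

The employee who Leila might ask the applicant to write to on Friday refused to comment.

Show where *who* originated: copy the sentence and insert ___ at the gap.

The employee who Leila might ask the applicant to write to ___ on Friday refused to comment.

'who' functions as the object of the preposition 'to'. The gap is right after 'to'.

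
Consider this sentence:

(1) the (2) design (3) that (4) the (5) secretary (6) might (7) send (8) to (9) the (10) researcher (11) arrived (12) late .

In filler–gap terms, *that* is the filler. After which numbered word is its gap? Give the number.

7

'that' functions as the direct object of 'send'. It moves to the left edge, and the trace sits right after 'send':
The design that the secretary might send ___ to the researcher arrived late.
'send' is word 7.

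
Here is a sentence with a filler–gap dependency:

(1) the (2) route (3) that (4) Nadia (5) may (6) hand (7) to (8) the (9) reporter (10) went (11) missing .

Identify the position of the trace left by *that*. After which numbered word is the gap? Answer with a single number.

'that' functions as the direct object of 'hand'. Fronting leaves a gap immediately after 'hand':
The route that Nadia may hand ___ to the reporter went missing.
'hand' is word 6.

6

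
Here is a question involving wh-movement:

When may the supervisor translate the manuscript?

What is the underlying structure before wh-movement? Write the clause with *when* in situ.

The supervisor may translate the manuscript when.

The filler 'when' is interpreted as the temporal adjunct. Wh-movement fronts it, leaving a gap right after 'manuscript':
When may the supervisor translate the manuscript ___?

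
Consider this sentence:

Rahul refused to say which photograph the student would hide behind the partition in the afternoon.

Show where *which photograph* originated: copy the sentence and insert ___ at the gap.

Underlying clause: The student would hide which photograph behind the partition in the afternoon.
The filler 'which photograph' is interpreted as the direct object of 'hide'. The gap is right after 'hide'.

Rahul refused to say which photograph the student would hide ___ behind the partition in the afternoon.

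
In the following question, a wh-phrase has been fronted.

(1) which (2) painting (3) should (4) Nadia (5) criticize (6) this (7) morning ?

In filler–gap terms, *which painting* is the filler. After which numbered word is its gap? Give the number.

5

In situ: Nadia should criticize which painting this morning.
The filler 'which painting' is interpreted as the direct object of 'criticize'. Fronting leaves a gap immediately after 'criticize':
Which painting should Nadia criticize ___ this morning?
'criticize' is word 5.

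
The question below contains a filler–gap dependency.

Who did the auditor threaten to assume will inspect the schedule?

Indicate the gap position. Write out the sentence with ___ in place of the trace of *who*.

Who did the auditor threaten to assume ___ will inspect the schedule?

Underlying clause: The auditor did threaten to assume who will inspect the schedule.
'who' is the subject of the clause embedded under 'assume'. The gap is right after 'assume'.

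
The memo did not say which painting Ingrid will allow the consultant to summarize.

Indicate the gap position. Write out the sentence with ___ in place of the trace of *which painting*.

Underlying clause: Ingrid will allow the consultant to summarize which painting.
The filler 'which painting' is interpreted as the direct object of 'summarize'. The gap is right after 'summarize'.

The memo did not say which painting Ingrid will allow the consultant to summarize ___.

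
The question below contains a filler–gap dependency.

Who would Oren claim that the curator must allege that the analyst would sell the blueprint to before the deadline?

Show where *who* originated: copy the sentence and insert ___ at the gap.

Who would Oren claim that the curator must allege that the analyst would sell the blueprint to ___ before the deadline?

Before movement: Oren would claim that the curator must allege that the analyst would sell the blueprint to who before the deadline.
The filler 'who' is interpreted as the object of the preposition 'to' (recipient of 'sell'). The gap is right after 'to'.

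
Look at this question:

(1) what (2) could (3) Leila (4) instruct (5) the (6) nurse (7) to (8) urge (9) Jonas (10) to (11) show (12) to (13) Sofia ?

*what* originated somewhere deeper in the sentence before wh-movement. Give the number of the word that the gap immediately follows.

11

In situ: Leila could instruct the nurse to urge Jonas to show what to Sofia.
The filler 'what' is interpreted as the direct object of 'show'. Fronting leaves a gap immediately after 'show':
What could Leila instruct the nurse to urge Jonas to show ___ to Sofia?
'show' is word 11.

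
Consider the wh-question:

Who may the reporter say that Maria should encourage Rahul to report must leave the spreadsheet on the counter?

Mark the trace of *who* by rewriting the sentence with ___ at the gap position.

Who may the reporter say that Maria should encourage Rahul to report ___ must leave the spreadsheet on the counter?

In situ: The reporter may say that Maria should encourage Rahul to report who must leave the spreadsheet on the counter.
The filler 'who' is interpreted as the subject of the clause embedded under 'report'. The gap is right after 'report'.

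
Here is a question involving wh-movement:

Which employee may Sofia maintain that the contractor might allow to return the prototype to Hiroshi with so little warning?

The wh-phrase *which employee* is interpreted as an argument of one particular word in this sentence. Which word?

allow

Pre-movement form: Sofia may maintain that the contractor might allow which employee to return the prototype to Hiroshi with so little warning.
'which employee' functions as the direct object of 'allow'. Wh-movement fronts it, leaving a gap right after 'allow':
Which employee may Sofia maintain that the contractor might allow ___ to return the prototype to Hiroshi with so little warning?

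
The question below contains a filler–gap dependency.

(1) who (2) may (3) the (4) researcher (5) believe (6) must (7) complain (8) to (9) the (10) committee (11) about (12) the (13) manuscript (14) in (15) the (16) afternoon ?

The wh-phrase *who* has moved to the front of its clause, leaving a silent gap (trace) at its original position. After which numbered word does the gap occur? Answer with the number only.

Before movement: The researcher may believe who must complain to the committee about the manuscript in the afternoon.
The filler 'who' is interpreted as the subject of the clause embedded under 'believe'. It moves to the left edge, and the trace sits right after 'believe':
Who may the researcher believe ___ must complain to the committee about the manuscript in the afternoon?
'believe' is word 5.

5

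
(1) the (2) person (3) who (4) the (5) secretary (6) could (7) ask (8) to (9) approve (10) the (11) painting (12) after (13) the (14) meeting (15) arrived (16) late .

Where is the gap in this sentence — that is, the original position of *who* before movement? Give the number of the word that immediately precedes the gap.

'who' functions as the direct object of 'ask'. Fronting leaves a gap immediately after 'ask':
The person who the secretary could ask ___ to approve the painting after the meeting arrived late.
'ask' is word 7.

7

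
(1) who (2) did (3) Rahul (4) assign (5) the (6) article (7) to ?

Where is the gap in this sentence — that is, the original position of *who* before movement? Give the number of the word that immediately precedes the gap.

7

Underlying clause: Rahul did assign the article to who.
'who' functions as the object of the preposition 'to' (recipient of 'assign'). Wh-movement fronts it, leaving a gap right after 'to':
Who did Rahul assign the article to ___?
'to' is word 7.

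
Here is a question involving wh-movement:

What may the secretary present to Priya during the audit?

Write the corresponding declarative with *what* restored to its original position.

The secretary may present what to Priya during the audit.

'what' is the direct object of 'present'. Fronting leaves a gap immediately after 'present':
What may the secretary present ___ to Priya during the audit?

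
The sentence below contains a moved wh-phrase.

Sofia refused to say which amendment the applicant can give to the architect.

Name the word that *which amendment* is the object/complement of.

Underlying clause: The applicant can give which amendment to the architect.
'which amendment' functions as the direct object of 'give'. It moves to the left edge, and the trace sits right after 'give':
Sofia refused to say which amendment the applicant can give ___ to the architect.

give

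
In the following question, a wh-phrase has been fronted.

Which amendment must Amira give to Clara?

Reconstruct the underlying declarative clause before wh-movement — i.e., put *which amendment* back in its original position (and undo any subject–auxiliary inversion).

'which amendment' is the direct object of 'give'. It moves to the left edge, and the trace sits right after 'give':
Which amendment must Amira give ___ to Clara?

Amira must give which amendment to Clara.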